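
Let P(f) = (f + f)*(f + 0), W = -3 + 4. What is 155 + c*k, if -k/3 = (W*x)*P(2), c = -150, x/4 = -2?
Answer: -28645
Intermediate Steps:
W = 1
x = -8 (x = 4*(-2) = -8)
P(f) = 2*f² (P(f) = (2*f)*f = 2*f²)
k = 192 (k = -3*1*(-8)*2*2² = -(-24)*2*4 = -(-24)*8 = -3*(-64) = 192)
155 + c*k = 155 - 150*192 = 155 - 28800 = -28645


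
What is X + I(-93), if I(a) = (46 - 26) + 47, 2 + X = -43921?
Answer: -43856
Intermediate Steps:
X = -43923 (X = -2 - 43921 = -43923)
I(a) = 67 (I(a) = 20 + 47 = 67)
X + I(-93) = -43923 + 67 = -43856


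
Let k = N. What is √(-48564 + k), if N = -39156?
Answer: 2*I*√21930 ≈ 296.18*I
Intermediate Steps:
k = -39156
√(-48564 + k) = √(-48564 - 39156) = √(-87720) = 2*I*√21930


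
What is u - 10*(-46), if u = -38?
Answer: 422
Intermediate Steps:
u - 10*(-46) = -38 - 10*(-46) = -38 + 460 = 422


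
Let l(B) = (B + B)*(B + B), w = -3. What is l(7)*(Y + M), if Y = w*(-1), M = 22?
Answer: 4900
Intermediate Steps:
l(B) = 4*B² (l(B) = (2*B)*(2*B) = 4*B²)
Y = 3 (Y = -3*(-1) = 3)
l(7)*(Y + M) = (4*7²)*(3 + 22) = (4*49)*25 = 196*25 = 4900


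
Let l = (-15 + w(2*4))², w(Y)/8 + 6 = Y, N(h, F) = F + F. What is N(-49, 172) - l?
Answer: 343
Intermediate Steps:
N(h, F) = 2*F
w(Y) = -48 + 8*Y
l = 1 (l = (-15 + (-48 + 8*(2*4)))² = (-15 + (-48 + 8*8))² = (-15 + (-48 + 64))² = (-15 + 16)² = 1² = 1)
N(-49, 172) - l = 2*172 - 1*1 = 344 - 1 = 343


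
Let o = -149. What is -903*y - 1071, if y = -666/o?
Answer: -760977/149 ≈ -5107.2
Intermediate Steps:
y = 666/149 (y = -666/(-149) = -666*(-1/149) = 666/149 ≈ 4.4698)
-903*y - 1071 = -903*666/149 - 1071 = -601398/149 - 1071 = -760977/149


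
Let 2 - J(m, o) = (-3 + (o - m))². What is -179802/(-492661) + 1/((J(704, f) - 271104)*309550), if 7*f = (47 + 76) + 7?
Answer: 2031882572581666511/5567398027288625450 ≈ 0.36496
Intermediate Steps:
f = 130/7 (f = ((47 + 76) + 7)/7 = (123 + 7)/7 = (⅐)*130 = 130/7 ≈ 18.571)
J(m, o) = 2 - (-3 + o - m)² (J(m, o) = 2 - (-3 + (o - m))² = 2 - (-3 + o - m)²)
-179802/(-492661) + 1/((J(704, f) - 271104)*309550) = -179802/(-492661) + 1/(((2 - (3 + 704 - 1*130/7)²) - 271104)*309550) = -179802*(-1/492661) + (1/309550)/((2 - (3 + 704 - 130/7)²) - 271104) = 179802/492661 + (1/309550)/((2 - (4819/7)²) - 271104) = 179802/492661 + (1/309550)/((2 - 1*23222761/49) - 271104) = 179802/492661 + (1/309550)/((2 - 23222761/49) - 271104) = 179802/492661 + (1/309550)/(-23222663/49 - 271104) = 179802/492661 + (1/309550)/(-36506759/49) = 179802/492661 - 49/36506759*1/309550 = 179802/492661 - 49/11300667248450 = 2031882572581666511/5567398027288625450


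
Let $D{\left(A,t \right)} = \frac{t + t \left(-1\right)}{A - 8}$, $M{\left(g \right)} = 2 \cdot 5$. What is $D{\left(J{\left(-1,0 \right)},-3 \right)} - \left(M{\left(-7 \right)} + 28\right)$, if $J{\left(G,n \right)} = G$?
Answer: $-38$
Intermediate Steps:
$M{\left(g \right)} = 10$
$D{\left(A,t \right)} = 0$ ($D{\left(A,t \right)} = \frac{t - t}{-8 + A} = \frac{0}{-8 + A} = 0$)
$D{\left(J{\left(-1,0 \right)},-3 \right)} - \left(M{\left(-7 \right)} + 28\right) = 0 - \left(10 + 28\right) = 0 - 38 = -38$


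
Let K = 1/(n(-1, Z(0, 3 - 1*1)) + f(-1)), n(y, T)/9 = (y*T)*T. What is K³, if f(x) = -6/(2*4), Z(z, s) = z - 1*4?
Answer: -64/194104539 ≈ -3.2972e-7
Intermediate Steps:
Z(z, s) = -4 + z (Z(z, s) = z - 4 = -4 + z)
n(y, T) = 9*y*T² (n(y, T) = 9*((y*T)*T) = 9*((T*y)*T) = 9*(y*T²) = 9*y*T²)
f(x) = -¾ (f(x) = -6/8 = -6*⅛ = -¾)
K = -4/579 (K = 1/(9*(-1)*(-4 + 0)² - ¾) = 1/(9*(-1)*(-4)² - ¾) = 1/(9*(-1)*16 - ¾) = 1/(-144 - ¾) = 1/(-579/4) = -4/579 ≈ -0.0069085)
K³ = (-4/579)³ = -64/194104539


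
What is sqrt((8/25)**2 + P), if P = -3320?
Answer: 2*I*sqrt(518734)/25 ≈ 57.619*I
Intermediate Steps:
sqrt((8/25)**2 + P) = sqrt((8/25)**2 - 3320) = sqrt(64/625 - 3320) = sqrt(-2074936/625) = 2*I*sqrt(518734)/25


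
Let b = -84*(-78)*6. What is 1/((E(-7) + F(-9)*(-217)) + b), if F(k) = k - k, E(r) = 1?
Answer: 1/39313 ≈ 2.5437e-5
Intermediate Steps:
F(k) = 0
b = 39312 (b = 6552*6 = 39312)
1/((E(-7) + F(-9)*(-217)) + b) = 1/((1 + 0*(-217)) + 39312) = 1/((1 + 0) + 39312) = 1/(1 + 39312) = 1/39313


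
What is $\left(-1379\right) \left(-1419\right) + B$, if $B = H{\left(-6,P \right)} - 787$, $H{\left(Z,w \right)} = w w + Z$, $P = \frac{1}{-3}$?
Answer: $\frac{17604073}{9} \approx 1.956 \cdot 10^{6}$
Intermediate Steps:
$P = - \frac{1}{3} \approx -0.33333$
$H{\left(Z,w \right)} = Z + w^{2}$ ($H{\left(Z,w \right)} = w^{2} + Z = Z + w^{2}$)
$B = - \frac{7136}{9}$ ($B = \left(-6 + \left(- \frac{1}{3}\right)^{2}\right) - 787 = \left(-6 + \frac{1}{9}\right) - 787 = - \frac{53}{9} - 787 = - \frac{7136}{9} \approx -792.89$)
$\left(-1379\right) \left(-1419\right) + B = \left(-1379\right) \left(-1419\right) - \frac{7136}{9} = 1956801 - \frac{7136}{9} = \frac{17604073}{9}$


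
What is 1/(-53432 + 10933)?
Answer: -1/42499 ≈ -2.3530e-5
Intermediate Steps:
1/(-53432 + 10933) = 1/(-42499) = -1/42499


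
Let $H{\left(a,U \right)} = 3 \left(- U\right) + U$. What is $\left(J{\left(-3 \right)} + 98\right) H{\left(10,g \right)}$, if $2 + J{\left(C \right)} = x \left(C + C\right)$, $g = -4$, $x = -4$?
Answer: $960$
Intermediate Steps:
$J{\left(C \right)} = -2 - 8 C$ ($J{\left(C \right)} = -2 - 4 \left(C + C\right) = -2 - 4 \cdot 2 C = -2 - 8 C$)
$H{\left(a,U \right)} = - 2 U$ ($H{\left(a,U \right)} = - 3 U + U = - 2 U$)
$\left(J{\left(-3 \right)} + 98\right) H{\left(10,g \right)} = \left(\left(-2 - -24\right) + 98\right) \left(\left(-2\right) \left(-4\right)\right) = \left(\left(-2 + 24\right) + 98\right) 8 = \left(22 + 98\right) 8 = 120 \cdot 8 = 960$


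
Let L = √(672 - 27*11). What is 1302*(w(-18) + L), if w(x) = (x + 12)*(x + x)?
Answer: 281232 + 6510*√15 ≈ 3.0645e+5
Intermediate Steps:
w(x) = 2*x*(12 + x) (w(x) = (12 + x)*(2*x) = 2*x*(12 + x))
L = 5*√15 (L = √(672 - 297) = √375 = 5*√15 ≈ 19.365)
1302*(w(-18) + L) = 1302*(2*(-18)*(12 - 18) + 5*√15) = 1302*(2*(-18)*(-6) + 5*√15) = 1302*(216 + 5*√15) = 281232 + 6510*√15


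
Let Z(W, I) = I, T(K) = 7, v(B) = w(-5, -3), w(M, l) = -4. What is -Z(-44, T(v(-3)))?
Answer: -7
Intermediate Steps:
v(B) = -4
-Z(-44, T(v(-3))) = -1*7 = -7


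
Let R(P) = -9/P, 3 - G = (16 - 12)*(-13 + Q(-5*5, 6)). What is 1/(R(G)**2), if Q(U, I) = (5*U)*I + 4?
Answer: 1026169/9 ≈ 1.1402e+5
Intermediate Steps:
Q(U, I) = 4 + 5*I*U (Q(U, I) = 5*I*U + 4 = 4 + 5*I*U)
G = 3039 (G = 3 - (16 - 12)*(-13 + (4 + 5*6*(-5*5))) = 3 - 4*(-13 + (4 + 5*6*(-25))) = 3 - 4*(-13 + (4 - 750)) = 3 - 4*(-13 - 746) = 3 - 4*(-759) = 3 - 1*(-3036) = 3 + 3036 = 3039)
1/(R(G)**2) = 1/((-9/3039)**2) = 1/((-9*1/3039)**2) = 1/((-3/1013)**2) = 1/(9/1026169) = 1026169/9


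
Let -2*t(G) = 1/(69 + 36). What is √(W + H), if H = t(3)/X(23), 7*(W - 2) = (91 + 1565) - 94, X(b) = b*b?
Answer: √107190510/690 ≈ 15.005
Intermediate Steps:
X(b) = b²
t(G) = -1/210 (t(G) = -1/(2*(69 + 36)) = -½/105 = -½*1/105 = -1/210)
W = 1576/7 (W = 2 + ((91 + 1565) - 94)/7 = 2 + (1656 - 94)/7 = 2 + (⅐)*1562 = 2 + 1562/7 = 1576/7 ≈ 225.14)
H = -1/111090 (H = -1/(210*(23²)) = -1/210/529 = -1/210*1/529 = -1/111090 ≈ -9.0017e-6)
√(W + H) = √(1576/7 - 1/111090) = √(3573017/15870) = √107190510/690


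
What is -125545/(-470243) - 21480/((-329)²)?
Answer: 3488296705/50899572563 ≈ 0.068533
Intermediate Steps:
-125545/(-470243) - 21480/((-329)²) = -125545*(-1/470243) - 21480/108241 = 125545/470243 - 21480*1/108241 = 125545/470243 - 21480/108241 = 3488296705/50899572563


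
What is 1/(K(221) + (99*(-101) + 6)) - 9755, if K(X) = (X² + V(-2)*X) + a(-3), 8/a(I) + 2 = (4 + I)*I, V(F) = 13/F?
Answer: -3649335735/374099 ≈ -9755.0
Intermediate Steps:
a(I) = 8/(-2 + I*(4 + I)) (a(I) = 8/(-2 + (4 + I)*I) = 8/(-2 + I*(4 + I)))
K(X) = -8/5 + X² - 13*X/2 (K(X) = (X² + (13/(-2))*X) + 8/(-2 + (-3)² + 4*(-3)) = (X² + (13*(-½))*X) + 8/(-2 + 9 - 12) = (X² - 13*X/2) + 8/(-5) = (X² - 13*X/2) + 8*(-⅕) = (X² - 13*X/2) - 8/5 = -8/5 + X² - 13*X/2)
1/(K(221) + (99*(-101) + 6)) - 9755 = 1/((-8/5 + 221² - 13/2*221) + (99*(-101) + 6)) - 9755 = 1/((-8/5 + 48841 - 2873/2) + (-9999 + 6)) - 9755 = 1/(474029/10 - 9993) - 9755 = 1/(374099/10) - 9755 = 10/374099 - 9755 = -3649335735/374099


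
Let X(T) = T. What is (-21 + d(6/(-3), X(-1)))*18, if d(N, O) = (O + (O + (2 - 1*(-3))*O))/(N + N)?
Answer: -693/2 ≈ -346.50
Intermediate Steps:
d(N, O) = 7*O/(2*N) (d(N, O) = (O + (O + (2 + 3)*O))/((2*N)) = (O + (O + 5*O))*(1/(2*N)) = (O + 6*O)*(1/(2*N)) = (7*O)*(1/(2*N)) = 7*O/(2*N))
(-21 + d(6/(-3), X(-1)))*18 = (-21 + (7/2)*(-1)/(6/(-3)))*18 = (-21 + (7/2)*(-1)/(6*(-⅓)))*18 = (-21 + (7/2)*(-1)/(-2))*18 = (-21 + (7/2)*(-1)*(-½))*18 = (-21 + 7/4)*18 = -77/4*18 = -693/2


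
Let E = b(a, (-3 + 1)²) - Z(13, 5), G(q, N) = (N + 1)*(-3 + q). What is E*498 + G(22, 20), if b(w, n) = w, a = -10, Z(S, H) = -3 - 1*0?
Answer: -3087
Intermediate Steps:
Z(S, H) = -3 (Z(S, H) = -3 + 0 = -3)
G(q, N) = (1 + N)*(-3 + q)
E = -7 (E = -10 - 1*(-3) = -10 + 3 = -7)
E*498 + G(22, 20) = -7*498 + (-3 + 22 - 3*20 + 20*22) = -3486 + (-3 + 22 - 60 + 440) = -3486 + 399 = -3087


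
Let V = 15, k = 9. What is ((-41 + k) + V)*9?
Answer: -153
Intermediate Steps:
((-41 + k) + V)*9 = ((-41 + 9) + 15)*9 = (-32 + 15)*9 = -17*9 = -153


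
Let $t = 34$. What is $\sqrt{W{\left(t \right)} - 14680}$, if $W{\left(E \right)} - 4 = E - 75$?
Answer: $i \sqrt{14717} \approx 121.31 i$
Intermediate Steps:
$W{\left(E \right)} = -71 + E$ ($W{\left(E \right)} = 4 + \left(E - 75\right) = 4 + \left(-75 + E\right) = -71 + E$)
$\sqrt{W{\left(t \right)} - 14680} = \sqrt{\left(-71 + 34\right) - 14680} = \sqrt{-37 - 14680} = \sqrt{-14717} = i \sqrt{14717}$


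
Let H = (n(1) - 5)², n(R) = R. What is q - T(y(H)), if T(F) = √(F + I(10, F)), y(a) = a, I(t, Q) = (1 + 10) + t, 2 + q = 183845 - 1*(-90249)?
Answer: 274092 - √37 ≈ 2.7409e+5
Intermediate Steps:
q = 274092 (q = -2 + (183845 - 1*(-90249)) = -2 + (183845 + 90249) = -2 + 274094 = 274092)
I(t, Q) = 11 + t
H = 16 (H = (1 - 5)² = (-4)² = 16)
T(F) = √(21 + F) (T(F) = √(F + (11 + 10)) = √(F + 21) = √(21 + F))
q - T(y(H)) = 274092 - √(21 + 16) = 274092 - √37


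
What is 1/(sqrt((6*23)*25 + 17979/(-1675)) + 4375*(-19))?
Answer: -139234375/11573851661104 - 5*sqrt(385971657)/11573851661104 ≈ -1.2039e-5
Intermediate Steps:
1/(sqrt((6*23)*25 + 17979/(-1675)) + 4375*(-19)) = 1/(sqrt(138*25 + 17979*(-1/1675)) - 83125) = 1/(sqrt(3450 - 17979/1675) - 83125) = 1/(sqrt(5760771/1675) - 83125) = 1/(sqrt(385971657)/335 - 83125) = 1/(-83125 + sqrt(385971657)/335)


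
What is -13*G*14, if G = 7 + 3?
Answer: -1820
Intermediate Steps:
G = 10
-13*G*14 = -13*10*14 = -130*14 = -1820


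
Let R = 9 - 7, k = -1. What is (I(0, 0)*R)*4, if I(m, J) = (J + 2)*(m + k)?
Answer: -16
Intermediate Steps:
I(m, J) = (-1 + m)*(2 + J) (I(m, J) = (J + 2)*(m - 1) = (2 + J)*(-1 + m) = (-1 + m)*(2 + J))
R = 2
(I(0, 0)*R)*4 = ((-2 - 1*0 + 2*0 + 0*0)*2)*4 = ((-2 + 0 + 0 + 0)*2)*4 = -2*2*4 = -4*4 = -16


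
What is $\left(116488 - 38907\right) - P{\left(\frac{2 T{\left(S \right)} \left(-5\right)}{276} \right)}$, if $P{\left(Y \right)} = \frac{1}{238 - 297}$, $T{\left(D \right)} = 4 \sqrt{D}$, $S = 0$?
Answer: $\frac{4577280}{59} \approx 77581.0$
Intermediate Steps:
$P{\left(Y \right)} = - \frac{1}{59}$ ($P{\left(Y \right)} = \frac{1}{-59} = - \frac{1}{59}$)
$\left(116488 - 38907\right) - P{\left(\frac{2 T{\left(S \right)} \left(-5\right)}{276} \right)} = \left(116488 - 38907\right) - - \frac{1}{59} = \left(116488 - 38907\right) + \frac{1}{59} = 77581 + \frac{1}{59} = \frac{4577280}{59}$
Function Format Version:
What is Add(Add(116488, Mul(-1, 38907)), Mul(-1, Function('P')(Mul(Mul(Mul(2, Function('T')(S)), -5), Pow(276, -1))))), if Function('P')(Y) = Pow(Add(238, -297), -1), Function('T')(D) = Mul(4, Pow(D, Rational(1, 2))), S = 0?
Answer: Rational(4577280, 59) ≈ 77581.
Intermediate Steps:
Function('P')(Y) = Rational(-1, 59) (Function('P')(Y) = Pow(-59, -1) = Rational(-1, 59))
Add(Add(116488, Mul(-1, 38907)), Mul(-1, Function('P')(Mul(Mul(Mul(2, Function('T')(S)), -5), Pow(276, -1))))) = Add(Add(116488, Mul(-1, 38907)), Mul(-1, Rational(-1, 59))) = Add(Add(116488, -38907), Rational(1, 59)) = Add(77581, Rational(1, 59)) = Rational(4577280, 59)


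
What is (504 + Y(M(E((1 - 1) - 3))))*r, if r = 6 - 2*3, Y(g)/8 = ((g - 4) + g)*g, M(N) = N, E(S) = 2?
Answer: 0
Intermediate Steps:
Y(g) = 8*g*(-4 + 2*g) (Y(g) = 8*(((g - 4) + g)*g) = 8*(((-4 + g) + g)*g) = 8*((-4 + 2*g)*g) = 8*(g*(-4 + 2*g)) = 8*g*(-4 + 2*g))
r = 0 (r = 6 - 6 = 0)
(504 + Y(M(E((1 - 1) - 3))))*r = (504 + 16*2*(-2 + 2))*0 = (504 + 16*2*0)*0 = (504 + 0)*0 = 504*0 = 0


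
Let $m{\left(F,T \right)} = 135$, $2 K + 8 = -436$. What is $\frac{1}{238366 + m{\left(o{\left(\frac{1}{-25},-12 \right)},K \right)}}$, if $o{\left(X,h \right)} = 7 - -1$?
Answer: $\frac{1}{238501} \approx 4.1929 \cdot 10^{-6}$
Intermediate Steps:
$o{\left(X,h \right)} = 8$ ($o{\left(X,h \right)} = 7 + 1 = 8$)
$K = -222$ ($K = -4 + \frac{1}{2} \left(-436\right) = -4 - 218 = -222$)
$\frac{1}{238366 + m{\left(o{\left(\frac{1}{-25},-12 \right)},K \right)}} = \frac{1}{238366 + 135} = \frac{1}{238501}$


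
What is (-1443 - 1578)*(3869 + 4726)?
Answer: -25965495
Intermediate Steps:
(-1443 - 1578)*(3869 + 4726) = -3021*8595 = -25965495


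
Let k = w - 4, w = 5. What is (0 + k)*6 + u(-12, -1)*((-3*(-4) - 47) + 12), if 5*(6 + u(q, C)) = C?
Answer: 743/5 ≈ 148.60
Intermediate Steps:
k = 1 (k = 5 - 4 = 1)
u(q, C) = -6 + C/5
(0 + k)*6 + u(-12, -1)*((-3*(-4) - 47) + 12) = (0 + 1)*6 + (-6 + (⅕)*(-1))*((-3*(-4) - 47) + 12) = 1*6 + (-6 - ⅕)*((12 - 47) + 12) = 6 - 31*(-35 + 12)/5 = 6 - 31/5*(-23) = 6 + 713/5 = 743/5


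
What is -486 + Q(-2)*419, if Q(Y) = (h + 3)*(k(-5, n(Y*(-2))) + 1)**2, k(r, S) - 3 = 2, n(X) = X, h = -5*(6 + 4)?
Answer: -709434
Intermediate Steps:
h = -50 (h = -5*10 = -50)
k(r, S) = 5 (k(r, S) = 3 + 2 = 5)
Q(Y) = -1692 (Q(Y) = (-50 + 3)*(5 + 1)**2 = -47*6**2 = -47*36 = -1692)
-486 + Q(-2)*419 = -486 - 1692*419 = -486 - 708948 = -709434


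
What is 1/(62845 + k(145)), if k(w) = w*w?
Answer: 1/83870 ≈ 1.1923e-5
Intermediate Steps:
k(w) = w**2
1/(62845 + k(145)) = 1/(62845 + 145**2) = 1/(62845 + 21025) = 1/83870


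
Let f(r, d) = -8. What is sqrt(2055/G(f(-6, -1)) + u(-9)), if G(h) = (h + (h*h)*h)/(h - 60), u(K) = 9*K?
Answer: sqrt(126906)/26 ≈ 13.701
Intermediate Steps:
G(h) = (h + h**3)/(-60 + h) (G(h) = (h + h**2*h)/(-60 + h) = (h + h**3)/(-60 + h))
sqrt(2055/G(f(-6, -1)) + u(-9)) = sqrt(2055/(((-8 + (-8)**3)/(-60 - 8))) + 9*(-9)) = sqrt(2055/(((-8 - 512)/(-68))) - 81) = sqrt(2055/((-1/68*(-520))) - 81) = sqrt(2055/(130/17) - 81) = sqrt(2055*(17/130) - 81) = sqrt(6987/26 - 81) = sqrt(4881/26) = sqrt(126906)/26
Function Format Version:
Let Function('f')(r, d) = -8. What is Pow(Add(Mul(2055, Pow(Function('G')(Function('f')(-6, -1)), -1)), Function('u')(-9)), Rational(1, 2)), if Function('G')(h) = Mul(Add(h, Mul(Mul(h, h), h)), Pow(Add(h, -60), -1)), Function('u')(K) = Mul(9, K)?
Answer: Mul(Rational(1, 26), Pow(126906, Rational(1, 2))) ≈ 13.701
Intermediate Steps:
Function('G')(h) = Mul(Pow(Add(-60, h), -1), Add(h, Pow(h, 3))) (Function('G')(h) = Mul(Add(h, Mul(Pow(h, 2), h)), Pow(Add(-60, h), -1)) = Mul(Add(h, Pow(h, 3)), Pow(Add(-60, h), -1)) = Mul(Pow(Add(-60, h), -1), Add(h, Pow(h, 3))))
Pow(Add(Mul(2055, Pow(Function('G')(Function('f')(-6, -1)), -1)), Function('u')(-9)), Rational(1, 2)) = Pow(Add(Mul(2055, Pow(Mul(Pow(Add(-60, -8), -1), Add(-8, Pow(-8, 3))), -1)), Mul(9, -9)), Rational(1, 2)) = Pow(Add(Mul(2055, Pow(Mul(Pow(-68, -1), Add(-8, -512)), -1)), -81), Rational(1, 2)) = Pow(Add(Mul(2055, Pow(Mul(Rational(-1, 68), -520), -1)), -81), Rational(1, 2)) = Pow(Add(Mul(2055, Pow(Rational(130, 17), -1)), -81), Rational(1, 2)) = Pow(Add(Mul(2055, Rational(17, 130)), -81), Rational(1, 2)) = Pow(Add(Rational(6987, 26), -81), Rational(1, 2)) = Pow(Rational(4881, 26), Rational(1, 2)) = Mul(Rational(1, 26), Pow(126906, Rational(1, 2)))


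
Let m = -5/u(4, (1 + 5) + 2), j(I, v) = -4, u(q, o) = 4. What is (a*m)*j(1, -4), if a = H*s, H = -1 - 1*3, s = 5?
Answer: -100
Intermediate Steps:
H = -4 (H = -1 - 3 = -4)
m = -5/4 ≈ -1.2500
a = -20 (a = -4*5 = -20)
(a*m)*j(1, -4) = -20*(-5/4)*(-4) = 25*(-4) = -100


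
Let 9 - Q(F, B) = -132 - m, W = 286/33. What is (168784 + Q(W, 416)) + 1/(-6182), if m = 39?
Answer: 1044535447/6182 ≈ 1.6896e+5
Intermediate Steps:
W = 26/3 (W = 286*(1/33) = 26/3 ≈ 8.6667)
Q(F, B) = 180 (Q(F, B) = 9 - (-132 - 1*39) = 9 - (-132 - 39) = 9 - 1*(-171) = 9 + 171 = 180)
(168784 + Q(W, 416)) + 1/(-6182) = (168784 + 180) + 1/(-6182) = 168964 - 1/6182 = 1044535447/6182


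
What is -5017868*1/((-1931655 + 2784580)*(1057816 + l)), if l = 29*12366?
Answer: -2508934/604054278875 ≈ -4.1535e-6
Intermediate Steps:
l = 358614
-5017868*1/((-1931655 + 2784580)*(1057816 + l)) = -5017868*1/((-1931655 + 2784580)*(1057816 + 358614)) = -5017868/(852925*1416430) = -5017868/1208108557750 = -5017868*1/1208108557750 = -2508934/604054278875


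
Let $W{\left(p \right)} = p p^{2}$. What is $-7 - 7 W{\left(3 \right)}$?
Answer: $-196$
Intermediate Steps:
$W{\left(p \right)} = p^{3}$
$-7 - 7 W{\left(3 \right)} = -7 - 7 \cdot 3^{3} = -7 - 189 = -196$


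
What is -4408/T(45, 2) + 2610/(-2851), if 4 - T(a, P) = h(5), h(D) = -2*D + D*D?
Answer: 12538498/31361 ≈ 399.81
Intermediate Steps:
h(D) = D² - 2*D (h(D) = -2*D + D² = D² - 2*D)
T(a, P) = -11 (T(a, P) = 4 - 5*(-2 + 5) = 4 - 5*3 = 4 - 1*15 = 4 - 15 = -11)
-4408/T(45, 2) + 2610/(-2851) = -4408/(-11) + 2610/(-2851) = -4408*(-1/11) + 2610*(-1/2851) = 4408/11 - 2610/2851 = 12538498/31361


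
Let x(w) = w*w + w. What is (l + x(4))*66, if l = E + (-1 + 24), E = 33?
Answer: 5016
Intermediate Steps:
x(w) = w + w**2 (x(w) = w**2 + w = w + w**2)
l = 56 (l = 33 + (-1 + 24) = 33 + 23 = 56)
(l + x(4))*66 = (56 + 4*(1 + 4))*66 = (56 + 4*5)*66 = (56 + 20)*66 = 76*66 = 5016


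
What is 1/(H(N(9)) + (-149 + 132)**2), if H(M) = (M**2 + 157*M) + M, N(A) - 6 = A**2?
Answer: 1/21604 ≈ 4.6288e-5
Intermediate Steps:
N(A) = 6 + A**2
H(M) = M**2 + 158*M
1/(H(N(9)) + (-149 + 132)**2) = 1/((6 + 9**2)*(158 + (6 + 9**2)) + (-149 + 132)**2) = 1/((6 + 81)*(158 + (6 + 81)) + (-17)**2) = 1/(87*(158 + 87) + 289) = 1/(87*245 + 289) = 1/(21315 + 289) = 1/21604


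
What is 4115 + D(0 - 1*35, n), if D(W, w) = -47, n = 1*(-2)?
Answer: 4068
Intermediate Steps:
n = -2
4115 + D(0 - 1*35, n) = 4115 - 47 = 4068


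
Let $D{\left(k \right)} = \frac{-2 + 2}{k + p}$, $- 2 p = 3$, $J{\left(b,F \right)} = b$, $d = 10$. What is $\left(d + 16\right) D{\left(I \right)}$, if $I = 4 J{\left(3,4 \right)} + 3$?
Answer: $0$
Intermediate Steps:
$p = - \frac{3}{2}$ ($p = \left(- \frac{1}{2}\right) 3 = - \frac{3}{2} \approx -1.5$)
$I = 15$ ($I = 4 \cdot 3 + 3 = 12 + 3 = 15$)
$D{\left(k \right)} = 0$ ($D{\left(k \right)} = \frac{-2 + 2}{k - \frac{3}{2}} = \frac{0}{- \frac{3}{2} + k} = 0$)
$\left(d + 16\right) D{\left(I \right)} = \left(10 + 16\right) 0 = 26 \cdot 0 = 0$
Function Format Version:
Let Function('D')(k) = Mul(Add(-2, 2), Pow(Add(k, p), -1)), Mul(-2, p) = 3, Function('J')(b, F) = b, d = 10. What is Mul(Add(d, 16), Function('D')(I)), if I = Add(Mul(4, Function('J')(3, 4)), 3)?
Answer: 0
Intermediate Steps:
p = Rational(-3, 2) (p = Mul(Rational(-1, 2), 3) = Rational(-3, 2) ≈ -1.5000)
I = 15 (I = Add(Mul(4, 3), 3) = Add(12, 3) = 15)
Function('D')(k) = 0 (Function('D')(k) = Mul(Add(-2, 2), Pow(Add(k, Rational(-3, 2)), -1)) = Mul(0, Pow(Add(Rational(-3, 2), k), -1)) = 0)
Mul(Add(d, 16), Function('D')(I)) = Mul(Add(10, 16), 0) = Mul(26, 0) = 0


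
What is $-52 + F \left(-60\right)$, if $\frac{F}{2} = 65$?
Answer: $-7852$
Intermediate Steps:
$F = 130$ ($F = 2 \cdot 65 = 130$)
$-52 + F \left(-60\right) = -52 + 130 \left(-60\right) = -52 - 7800 = -7852$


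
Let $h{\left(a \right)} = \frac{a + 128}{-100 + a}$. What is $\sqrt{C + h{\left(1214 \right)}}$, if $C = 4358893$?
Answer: $\frac{2 \sqrt{338085642026}}{557} \approx 2087.8$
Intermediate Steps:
$h{\left(a \right)} = \frac{128 + a}{-100 + a}$
$\sqrt{C + h{\left(1214 \right)}} = \sqrt{4358893 + \frac{128 + 1214}{-100 + 1214}} = \sqrt{4358893 + \frac{1}{1114} \cdot 1342} = \sqrt{4358893 + \frac{671}{557}} = \sqrt{\frac{2427904072}{557}} = \frac{2 \sqrt{338085642026}}{557}$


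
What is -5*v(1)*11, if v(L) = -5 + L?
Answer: 220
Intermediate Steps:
-5*v(1)*11 = -5*(-5 + 1)*11 = -5*(-4)*11 = 20*11 = 220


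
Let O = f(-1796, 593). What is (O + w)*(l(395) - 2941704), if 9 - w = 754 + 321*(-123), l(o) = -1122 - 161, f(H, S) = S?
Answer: -115750621697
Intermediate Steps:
l(o) = -1283
O = 593
w = 38738 (w = 9 - (754 + 321*(-123)) = 9 - (754 - 39483) = 9 - 1*(-38729) = 9 + 38729 = 38738)
(O + w)*(l(395) - 2941704) = (593 + 38738)*(-1283 - 2941704) = 39331*(-2942987) = -115750621697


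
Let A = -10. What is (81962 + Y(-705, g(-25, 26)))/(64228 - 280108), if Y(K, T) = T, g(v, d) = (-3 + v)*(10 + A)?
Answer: -40981/107940 ≈ -0.37966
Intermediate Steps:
g(v, d) = 0 (g(v, d) = (-3 + v)*(10 - 10) = (-3 + v)*0 = 0)
(81962 + Y(-705, g(-25, 26)))/(64228 - 280108) = (81962 + 0)/(64228 - 280108) = 81962/(-215880) = 81962*(-1/215880) = -40981/107940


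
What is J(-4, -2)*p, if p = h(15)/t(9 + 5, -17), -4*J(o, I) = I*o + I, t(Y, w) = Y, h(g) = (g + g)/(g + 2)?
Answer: -45/238 ≈ -0.18908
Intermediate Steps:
h(g) = 2*g/(2 + g) (h(g) = (2*g)/(2 + g) = 2*g/(2 + g))
J(o, I) = -I/4 - I*o/4 (J(o, I) = -(I*o + I)/4 = -(I + I*o)/4 = -I/4 - I*o/4)
p = 15/119 (p = (2*15/(2 + 15))/(9 + 5) = (2*15/17)/14 = (2*15*(1/17))*(1/14) = (30/17)*(1/14) = 15/119 ≈ 0.12605)
J(-4, -2)*p = -¼*(-2)*(1 - 4)*(15/119) = -¼*(-2)*(-3)*(15/119) = -3/2*15/119 = -45/238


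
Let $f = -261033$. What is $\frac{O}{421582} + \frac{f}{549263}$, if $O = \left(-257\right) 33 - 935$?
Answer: $- \frac{57609337307}{115779697033} \approx -0.49758$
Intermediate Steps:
$O = -9416$ ($O = -8481 - 935 = -9416$)
$\frac{O}{421582} + \frac{f}{549263} = - \frac{9416}{421582} - \frac{261033}{549263} = \left(-9416\right) \frac{1}{421582} - \frac{261033}{549263} = - \frac{4708}{210791} - \frac{261033}{549263} = - \frac{57609337307}{115779697033}$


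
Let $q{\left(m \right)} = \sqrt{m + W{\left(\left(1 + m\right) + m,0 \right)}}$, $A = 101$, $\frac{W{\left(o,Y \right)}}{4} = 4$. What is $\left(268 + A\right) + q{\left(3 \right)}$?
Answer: $369 + \sqrt{19} \approx 373.36$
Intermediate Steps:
$W{\left(o,Y \right)} = 16$ ($W{\left(o,Y \right)} = 4 \cdot 4 = 16$)
$q{\left(m \right)} = \sqrt{16 + m}$ ($q{\left(m \right)} = \sqrt{m + 16} = \sqrt{16 + m}$)
$\left(268 + A\right) + q{\left(3 \right)} = \left(268 + 101\right) + \sqrt{16 + 3} = 369 + \sqrt{19}$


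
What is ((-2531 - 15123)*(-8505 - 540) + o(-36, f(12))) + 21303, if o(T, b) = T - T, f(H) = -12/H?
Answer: 159701733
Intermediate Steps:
o(T, b) = 0
((-2531 - 15123)*(-8505 - 540) + o(-36, f(12))) + 21303 = ((-2531 - 15123)*(-8505 - 540) + 0) + 21303 = (-17654*(-9045) + 0) + 21303 = (159680430 + 0) + 21303 = 159680430 + 21303 = 159701733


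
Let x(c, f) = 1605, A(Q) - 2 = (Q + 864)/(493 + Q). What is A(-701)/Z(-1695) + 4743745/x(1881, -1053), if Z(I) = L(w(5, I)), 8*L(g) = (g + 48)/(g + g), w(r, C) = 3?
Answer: 209754742/70941 ≈ 2956.8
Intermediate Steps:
L(g) = (48 + g)/(16*g) (L(g) = ((g + 48)/(g + g))/8 = ((48 + g)/((2*g)))/8 = ((48 + g)*(1/(2*g)))/8 = ((48 + g)/(2*g))/8 = (48 + g)/(16*g))
Z(I) = 17/16 (Z(I) = (1/16)*(48 + 3)/3 = (1/16)*(1/3)*51 = 17/16)
A(Q) = 2 + (864 + Q)/(493 + Q) (A(Q) = 2 + (Q + 864)/(493 + Q) = 2 + (864 + Q)/(493 + Q))
A(-701)/Z(-1695) + 4743745/x(1881, -1053) = ((1850 + 3*(-701))/(493 - 701))/(17/16) + 4743745/1605 = ((1850 - 2103)/(-208))*(16/17) + 4743745*(1/1605) = -1/208*(-253)*(16/17) + 948749/321 = (253/208)*(16/17) + 948749/321 = 253/221 + 948749/321 = 209754742/70941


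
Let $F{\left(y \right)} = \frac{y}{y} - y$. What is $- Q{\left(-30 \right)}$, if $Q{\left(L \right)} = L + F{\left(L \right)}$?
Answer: $-1$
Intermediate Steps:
$F{\left(y \right)} = 1 - y$
$Q{\left(L \right)} = 1$ ($Q{\left(L \right)} = L - \left(-1 + L\right) = 1$)
$- Q{\left(-30 \right)} = \left(-1\right) 1 = -1$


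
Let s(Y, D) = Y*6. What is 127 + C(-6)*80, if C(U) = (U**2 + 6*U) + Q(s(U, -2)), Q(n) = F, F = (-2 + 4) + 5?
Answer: 687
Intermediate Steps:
F = 7 (F = 2 + 5 = 7)
s(Y, D) = 6*Y
Q(n) = 7
C(U) = 7 + U**2 + 6*U (C(U) = (U**2 + 6*U) + 7 = 7 + U**2 + 6*U)
127 + C(-6)*80 = 127 + (7 + (-6)**2 + 6*(-6))*80 = 127 + (7 + 36 - 36)*80 = 127 + 7*80 = 127 + 560 = 687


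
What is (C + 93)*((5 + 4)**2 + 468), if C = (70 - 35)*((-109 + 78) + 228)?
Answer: 3836412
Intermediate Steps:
C = 6895 (C = 35*(-31 + 228) = 35*197 = 6895)
(C + 93)*((5 + 4)**2 + 468) = (6895 + 93)*((5 + 4)**2 + 468) = 6988*(9**2 + 468) = 6988*(81 + 468) = 6988*549 = 3836412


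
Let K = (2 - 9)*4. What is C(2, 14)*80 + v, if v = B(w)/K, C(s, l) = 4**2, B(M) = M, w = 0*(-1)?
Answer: 1280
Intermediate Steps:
w = 0
K = -28 (K = -7*4 = -28)
C(s, l) = 16
v = 0 (v = 0/(-28) = 0*(-1/28) = 0)
C(2, 14)*80 + v = 16*80 + 0 = 1280 + 0 = 1280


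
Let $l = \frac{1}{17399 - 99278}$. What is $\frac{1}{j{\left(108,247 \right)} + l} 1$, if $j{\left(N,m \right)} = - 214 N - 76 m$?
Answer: $- \frac{81879}{3429420037} \approx -2.3875 \cdot 10^{-5}$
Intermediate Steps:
$l = - \frac{1}{81879}$ ($l = \frac{1}{-81879} = - \frac{1}{81879} \approx -1.2213 \cdot 10^{-5}$)
$\frac{1}{j{\left(108,247 \right)} + l} 1 = \frac{1}{\left(\left(-214\right) 108 - 18772\right) - \frac{1}{81879}} \cdot 1 = \frac{1}{\left(-23112 - 18772\right) - \frac{1}{81879}} \cdot 1 = \frac{1}{-41884 - \frac{1}{81879}} \cdot 1 = \frac{1}{- \frac{3429420037}{81879}} \cdot 1 = \left(- \frac{81879}{3429420037}\right) 1 = - \frac{81879}{3429420037}$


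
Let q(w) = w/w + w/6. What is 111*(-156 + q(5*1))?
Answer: -34225/2 ≈ -17113.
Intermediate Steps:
q(w) = 1 + w/6 (q(w) = 1 + w*(1/6) = 1 + w/6)
111*(-156 + q(5*1)) = 111*(-156 + (1 + (5*1)/6)) = 111*(-156 + (1 + (1/6)*5)) = 111*(-156 + (1 + 5/6)) = 111*(-156 + 11/6) = 111*(-925/6) = -34225/2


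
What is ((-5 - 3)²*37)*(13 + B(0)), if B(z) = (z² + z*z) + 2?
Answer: 35520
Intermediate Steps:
B(z) = 2 + 2*z² (B(z) = (z² + z²) + 2 = 2*z² + 2 = 2 + 2*z²)
((-5 - 3)²*37)*(13 + B(0)) = ((-5 - 3)²*37)*(13 + (2 + 2*0²)) = ((-8)²*37)*(13 + (2 + 2*0)) = (64*37)*(13 + (2 + 0)) = 2368*(13 + 2) = 2368*15 = 35520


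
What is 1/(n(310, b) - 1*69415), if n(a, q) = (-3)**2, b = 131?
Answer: -1/69406 ≈ -1.4408e-5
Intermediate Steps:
n(a, q) = 9
1/(n(310, b) - 1*69415) = 1/(9 - 1*69415) = 1/(9 - 69415) = 1/(-69406) = -1/69406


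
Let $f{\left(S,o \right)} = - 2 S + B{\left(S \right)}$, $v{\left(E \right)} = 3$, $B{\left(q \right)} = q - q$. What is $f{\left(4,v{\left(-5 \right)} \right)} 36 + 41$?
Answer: $-247$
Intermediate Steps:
$B{\left(q \right)} = 0$
$f{\left(S,o \right)} = - 2 S$ ($f{\left(S,o \right)} = - 2 S + 0 = - 2 S$)
$f{\left(4,v{\left(-5 \right)} \right)} 36 + 41 = \left(-2\right) 4 \cdot 36 + 41 = \left(-8\right) 36 + 41 = -288 + 41 = -247$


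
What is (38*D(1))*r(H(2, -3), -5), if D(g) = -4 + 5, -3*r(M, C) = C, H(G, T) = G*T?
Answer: 190/3 ≈ 63.333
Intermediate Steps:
r(M, C) = -C/3
D(g) = 1
(38*D(1))*r(H(2, -3), -5) = (38*1)*(-⅓*(-5)) = 38*(5/3) = 190/3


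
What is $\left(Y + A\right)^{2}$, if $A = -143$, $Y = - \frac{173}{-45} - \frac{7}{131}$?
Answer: $\frac{673445085769}{34751025} \approx 19379.0$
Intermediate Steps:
$Y = \frac{22348}{5895}$ ($Y = \left(-173\right) \left(- \frac{1}{45}\right) - \frac{7}{131} = \frac{173}{45} - \frac{7}{131} = \frac{22348}{5895} \approx 3.791$)
$\left(Y + A\right)^{2} = \left(\frac{22348}{5895} - 143\right)^{2} = \left(- \frac{820637}{5895}\right)^{2} = \frac{673445085769}{34751025}$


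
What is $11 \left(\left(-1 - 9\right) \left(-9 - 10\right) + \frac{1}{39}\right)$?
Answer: $\frac{81521}{39} \approx 2090.3$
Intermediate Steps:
$11 \left(\left(-1 - 9\right) \left(-9 - 10\right) + \frac{1}{39}\right) = 11 \left(\left(-10\right) \left(-19\right) + \frac{1}{39}\right) = 11 \left(190 + \frac{1}{39}\right) = 11 \cdot \frac{7411}{39} = \frac{81521}{39}$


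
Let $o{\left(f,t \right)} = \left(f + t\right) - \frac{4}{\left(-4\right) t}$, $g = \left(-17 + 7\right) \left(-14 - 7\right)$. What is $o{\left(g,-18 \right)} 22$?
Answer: $\frac{38005}{9} \approx 4222.8$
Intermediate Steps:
$g = 210$ ($g = \left(-10\right) \left(-21\right) = 210$)
$o{\left(f,t \right)} = f + t + \frac{1}{t}$ ($o{\left(f,t \right)} = \left(f + t\right) - 4 \left(- \frac{1}{4 t}\right) = \left(f + t\right) + \frac{1}{t} = f + t + \frac{1}{t}$)
$o{\left(g,-18 \right)} 22 = \left(210 - 18 + \frac{1}{-18}\right) 22 = \left(210 - 18 - \frac{1}{18}\right) 22 = \frac{3455}{18} \cdot 22 = \frac{38005}{9}$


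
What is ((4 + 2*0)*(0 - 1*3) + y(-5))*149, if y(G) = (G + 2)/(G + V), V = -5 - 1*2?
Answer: -7003/4 ≈ -1750.8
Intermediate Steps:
V = -7 (V = -5 - 2 = -7)
y(G) = (2 + G)/(-7 + G) (y(G) = (G + 2)/(G - 7) = (2 + G)/(-7 + G))
((4 + 2*0)*(0 - 1*3) + y(-5))*149 = ((4 + 2*0)*(0 - 1*3) + (2 - 5)/(-7 - 5))*149 = ((4 + 0)*(0 - 3) - 3/(-12))*149 = (4*(-3) - 1/12*(-3))*149 = (-12 + 1/4)*149 = -47/4*149 = -7003/4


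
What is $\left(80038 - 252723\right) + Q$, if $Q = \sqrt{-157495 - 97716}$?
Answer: $-172685 + i \sqrt{255211} \approx -1.7269 \cdot 10^{5} + 505.18 i$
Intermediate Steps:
$Q = i \sqrt{255211}$ ($Q = \sqrt{-255211} = i \sqrt{255211} \approx 505.18 i$)
$\left(80038 - 252723\right) + Q = \left(80038 - 252723\right) + i \sqrt{255211} = -172685 + i \sqrt{255211}$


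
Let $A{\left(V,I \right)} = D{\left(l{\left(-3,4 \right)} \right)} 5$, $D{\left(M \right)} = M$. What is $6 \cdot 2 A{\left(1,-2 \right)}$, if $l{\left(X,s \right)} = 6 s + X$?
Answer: $1260$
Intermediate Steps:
$l{\left(X,s \right)} = X + 6 s$
$A{\left(V,I \right)} = 105$ ($A{\left(V,I \right)} = \left(-3 + 6 \cdot 4\right) 5 = \left(-3 + 24\right) 5 = 21 \cdot 5 = 105$)
$6 \cdot 2 A{\left(1,-2 \right)} = 6 \cdot 2 \cdot 105 = 12 \cdot 105 = 1260$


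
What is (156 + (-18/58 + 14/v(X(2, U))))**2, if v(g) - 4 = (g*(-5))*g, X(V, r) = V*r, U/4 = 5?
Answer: 325830189288289/13442547364 ≈ 24239.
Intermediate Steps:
U = 20 (U = 4*5 = 20)
v(g) = 4 - 5*g**2 (v(g) = 4 + (g*(-5))*g = 4 + (-5*g)*g = 4 - 5*g**2)
(156 + (-18/58 + 14/v(X(2, U))))**2 = (156 + (-18/58 + 14/(4 - 5*(2*20)**2)))**2 = (156 + (-18*1/58 + 14/(4 - 5*40**2)))**2 = (156 + (-9/29 + 14/(4 - 5*1600)))**2 = (156 + (-9/29 + 14/(4 - 8000)))**2 = (156 + (-9/29 + 14/(-7996)))**2 = (156 + (-9/29 + 14*(-1/7996)))**2 = (156 + (-9/29 - 7/3998))**2 = (156 - 36185/115942)**2 = (18050767/115942)**2 = 325830189288289/13442547364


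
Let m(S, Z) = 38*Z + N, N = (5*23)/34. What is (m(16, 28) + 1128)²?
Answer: 5571577449/1156 ≈ 4.8197e+6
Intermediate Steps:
N = 115/34 (N = 115*(1/34) = 115/34 ≈ 3.3824)
m(S, Z) = 115/34 + 38*Z (m(S, Z) = 38*Z + 115/34 = 115/34 + 38*Z)
(m(16, 28) + 1128)² = ((115/34 + 38*28) + 1128)² = ((115/34 + 1064) + 1128)² = (36291/34 + 1128)² = (74643/34)² = 5571577449/1156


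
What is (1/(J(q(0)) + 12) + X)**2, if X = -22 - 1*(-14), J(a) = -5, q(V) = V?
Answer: 3025/49 ≈ 61.735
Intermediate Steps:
X = -8 (X = -22 + 14 = -8)
(1/(J(q(0)) + 12) + X)**2 = (1/(-5 + 12) - 8)**2 = (1/7 - 8)**2 = (-55/7)**2 = 3025/49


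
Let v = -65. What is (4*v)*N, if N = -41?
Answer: 10660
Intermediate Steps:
(4*v)*N = (4*(-65))*(-41) = -260*(-41) = 10660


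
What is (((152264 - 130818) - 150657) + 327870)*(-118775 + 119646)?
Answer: 173031989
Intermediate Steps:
(((152264 - 130818) - 150657) + 327870)*(-118775 + 119646) = ((21446 - 150657) + 327870)*871 = (-129211 + 327870)*871 = 198659*871 = 173031989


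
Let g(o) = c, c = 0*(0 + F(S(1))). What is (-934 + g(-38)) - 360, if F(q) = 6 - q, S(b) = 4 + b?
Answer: -1294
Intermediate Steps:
c = 0 (c = 0*(0 + (6 - (4 + 1))) = 0*(0 + (6 - 1*5)) = 0*(0 + (6 - 5)) = 0*(0 + 1) = 0*1 = 0)
g(o) = 0
(-934 + g(-38)) - 360 = (-934 + 0) - 360 = -934 - 360 = -1294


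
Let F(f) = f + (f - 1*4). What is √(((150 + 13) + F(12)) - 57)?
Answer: 3*√14 ≈ 11.225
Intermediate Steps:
F(f) = -4 + 2*f (F(f) = f + (f - 4) = f + (-4 + f) = -4 + 2*f)
√(((150 + 13) + F(12)) - 57) = √(((150 + 13) + (-4 + 2*12)) - 57) = √((163 + (-4 + 24)) - 57) = √((163 + 20) - 57) = √(183 - 57) = √126 = 3*√14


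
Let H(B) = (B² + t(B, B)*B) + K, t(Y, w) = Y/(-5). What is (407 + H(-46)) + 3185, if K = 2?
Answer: 26434/5 ≈ 5286.8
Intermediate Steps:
t(Y, w) = -Y/5 (t(Y, w) = Y*(-⅕) = -Y/5)
H(B) = 2 + 4*B²/5 (H(B) = (B² + (-B/5)*B) + 2 = (B² - B²/5) + 2 = 4*B²/5 + 2 = 2 + 4*B²/5)
(407 + H(-46)) + 3185 = (407 + (2 + (⅘)*(-46)²)) + 3185 = (407 + (2 + (⅘)*2116)) + 3185 = (407 + (2 + 8464/5)) + 3185 = (407 + 8474/5) + 3185 = 10509/5 + 3185 = 26434/5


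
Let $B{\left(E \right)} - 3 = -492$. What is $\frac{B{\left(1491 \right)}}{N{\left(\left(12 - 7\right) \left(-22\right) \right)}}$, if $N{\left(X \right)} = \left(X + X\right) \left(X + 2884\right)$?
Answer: $\frac{489}{610280} \approx 0.00080127$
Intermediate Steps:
$B{\left(E \right)} = -489$ ($B{\left(E \right)} = 3 - 492 = -489$)
$N{\left(X \right)} = 2 X \left(2884 + X\right)$
$\frac{B{\left(1491 \right)}}{N{\left(\left(12 - 7\right) \left(-22\right) \right)}} = - \frac{489}{2 \left(12 - 7\right) \left(-22\right) \left(2884 + \left(12 - 7\right) \left(-22\right)\right)} = - \frac{489}{2 \cdot 5 \left(-22\right) \left(2884 + 5 \left(-22\right)\right)} = - \frac{489}{2 \left(-110\right) \left(2884 - 110\right)} = - \frac{489}{2 \left(-110\right) 2774} = - \frac{489}{-610280} = \left(-489\right) \left(- \frac{1}{610280}\right) = \frac{489}{610280}$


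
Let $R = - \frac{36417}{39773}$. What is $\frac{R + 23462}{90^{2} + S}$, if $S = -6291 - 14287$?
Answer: $- \frac{54889277}{29193382} \approx -1.8802$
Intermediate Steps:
$R = - \frac{36417}{39773}$ ($R = \left(-36417\right) \frac{1}{39773} = - \frac{36417}{39773} \approx -0.91562$)
$S = -20578$ ($S = -6291 - 14287 = -20578$)
$\frac{R + 23462}{90^{2} + S} = \frac{- \frac{36417}{39773} + 23462}{90^{2} - 20578} = \frac{933117709}{39773 \left(8100 - 20578\right)} = \frac{933117709}{39773 \left(-12478\right)} = \frac{933117709}{39773} \left(- \frac{1}{12478}\right) = - \frac{54889277}{29193382}$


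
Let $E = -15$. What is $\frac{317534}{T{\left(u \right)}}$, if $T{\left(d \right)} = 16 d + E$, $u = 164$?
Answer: $\frac{317534}{2609} \approx 121.71$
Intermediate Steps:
$T{\left(d \right)} = -15 + 16 d$ ($T{\left(d \right)} = 16 d - 15 = -15 + 16 d$)
$\frac{317534}{T{\left(u \right)}} = \frac{317534}{-15 + 16 \cdot 164} = \frac{317534}{-15 + 2624} = \frac{317534}{2609}$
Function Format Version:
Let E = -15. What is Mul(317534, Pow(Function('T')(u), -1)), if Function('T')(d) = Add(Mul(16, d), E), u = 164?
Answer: Rational(317534, 2609) ≈ 121.71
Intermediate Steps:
Function('T')(d) = Add(-15, Mul(16, d)) (Function('T')(d) = Add(Mul(16, d), -15) = Add(-15, Mul(16, d)))
Mul(317534, Pow(Function('T')(u), -1)) = Mul(317534, Pow(Add(-15, Mul(16, 164)), -1)) = Mul(317534, Pow(Add(-15, 2624), -1)) = Mul(317534, Pow(2609, -1)) = Mul(317534, Rational(1, 2609)) = Rational(317534, 2609)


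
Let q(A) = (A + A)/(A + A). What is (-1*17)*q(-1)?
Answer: -17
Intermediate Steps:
q(A) = 1 (q(A) = (2*A)/((2*A)) = (2*A)*(1/(2*A)) = 1)
(-1*17)*q(-1) = -1*17*1 = -17*1 = -17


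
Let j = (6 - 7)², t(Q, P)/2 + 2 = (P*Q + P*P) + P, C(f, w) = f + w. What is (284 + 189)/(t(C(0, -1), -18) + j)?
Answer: 11/15 ≈ 0.73333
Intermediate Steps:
t(Q, P) = -4 + 2*P + 2*P² + 2*P*Q (t(Q, P) = -4 + 2*((P*Q + P*P) + P) = -4 + 2*((P*Q + P²) + P) = -4 + 2*((P² + P*Q) + P) = -4 + 2*(P + P² + P*Q) = -4 + (2*P + 2*P² + 2*P*Q) = -4 + 2*P + 2*P² + 2*P*Q)
j = 1 (j = (-1)² = 1)
(284 + 189)/(t(C(0, -1), -18) + j) = (284 + 189)/((-4 + 2*(-18) + 2*(-18)² + 2*(-18)*(0 - 1)) + 1) = 473/((-4 - 36 + 2*324 + 2*(-18)*(-1)) + 1) = 473/((-4 - 36 + 648 + 36) + 1) = 473/(644 + 1) = 473/645 = 473*(1/645) = 11/15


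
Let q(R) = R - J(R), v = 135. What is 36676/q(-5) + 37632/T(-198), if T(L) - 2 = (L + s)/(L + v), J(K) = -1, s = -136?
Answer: -461731/115 ≈ -4015.1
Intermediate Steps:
q(R) = 1 + R (q(R) = R - 1*(-1) = R + 1 = 1 + R)
T(L) = 2 + (-136 + L)/(135 + L) (T(L) = 2 + (L - 136)/(L + 135) = 2 + (-136 + L)/(135 + L))
36676/q(-5) + 37632/T(-198) = 36676/(1 - 5) + 37632/(((134 + 3*(-198))/(135 - 198))) = 36676/(-4) + 37632/(((134 - 594)/(-63))) = 36676*(-¼) + 37632/((-1/63*(-460))) = -9169 + 37632/(460/63) = -9169 + 37632*(63/460) = -9169 + 592704/115 = -461731/115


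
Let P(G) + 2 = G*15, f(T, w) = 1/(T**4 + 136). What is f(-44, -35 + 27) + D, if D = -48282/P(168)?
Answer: -90486067453/4719024088 ≈ -19.175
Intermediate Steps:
f(T, w) = 1/(136 + T**4)
P(G) = -2 + 15*G (P(G) = -2 + G*15 = -2 + 15*G)
D = -24141/1259 (D = -48282/(-2 + 15*168) = -48282/(-2 + 2520) = -48282/2518 = -48282*1/2518 = -24141/1259 ≈ -19.175)
f(-44, -35 + 27) + D = 1/(136 + (-44)**4) - 24141/1259 = 1/(136 + 3748096) - 24141/1259 = 1/3748232 - 24141/1259 = -90486067453/4719024088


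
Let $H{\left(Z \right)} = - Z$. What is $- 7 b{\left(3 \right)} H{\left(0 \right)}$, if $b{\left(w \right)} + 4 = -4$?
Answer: $0$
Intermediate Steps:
$b{\left(w \right)} = -8$ ($b{\left(w \right)} = -4 - 4 = -8$)
$- 7 b{\left(3 \right)} H{\left(0 \right)} = \left(-7\right) \left(-8\right) \left(\left(-1\right) 0\right) = 56 \cdot 0 = 0$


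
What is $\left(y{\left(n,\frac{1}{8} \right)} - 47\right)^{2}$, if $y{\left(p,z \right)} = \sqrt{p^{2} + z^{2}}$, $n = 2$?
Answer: $\frac{\left(376 - \sqrt{257}\right)^{2}}{64} \approx 2024.6$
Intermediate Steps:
$\left(y{\left(n,\frac{1}{8} \right)} - 47\right)^{2} = \left(\sqrt{2^{2} + \left(\frac{1}{8}\right)^{2}} - 47\right)^{2} = \left(\sqrt{4 + \left(\frac{1}{8}\right)^{2}} - 47\right)^{2} = \left(\sqrt{4 + \frac{1}{64}} - 47\right)^{2} = \left(\sqrt{\frac{257}{64}} - 47\right)^{2} = \left(\frac{\sqrt{257}}{8} - 47\right)^{2} = \left(-47 + \frac{\sqrt{257}}{8}\right)^{2}$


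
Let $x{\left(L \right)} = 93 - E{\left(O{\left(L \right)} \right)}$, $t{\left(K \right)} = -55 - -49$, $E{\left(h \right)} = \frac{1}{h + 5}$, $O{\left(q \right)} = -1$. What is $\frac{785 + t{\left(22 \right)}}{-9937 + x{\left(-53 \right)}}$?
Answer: $- \frac{3116}{39377} \approx -0.079132$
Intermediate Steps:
$E{\left(h \right)} = \frac{1}{5 + h}$
$t{\left(K \right)} = -6$ ($t{\left(K \right)} = -55 + 49 = -6$)
$x{\left(L \right)} = \frac{371}{4}$ ($x{\left(L \right)} = 93 - \frac{1}{5 - 1} = 93 - \frac{1}{4} = \frac{371}{4}$)
$\frac{785 + t{\left(22 \right)}}{-9937 + x{\left(-53 \right)}} = \frac{785 - 6}{-9937 + \frac{371}{4}} = \frac{779}{- \frac{39377}{4}} = 779 \left(- \frac{4}{39377}\right) = - \frac{3116}{39377}$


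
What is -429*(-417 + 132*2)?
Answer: 65637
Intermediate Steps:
-429*(-417 + 132*2) = -429*(-417 + 264) = -429*(-153) = 65637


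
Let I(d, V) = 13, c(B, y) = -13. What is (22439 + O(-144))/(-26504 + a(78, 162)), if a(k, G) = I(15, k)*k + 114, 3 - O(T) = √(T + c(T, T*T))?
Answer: -11221/12688 + I*√157/25376 ≈ -0.88438 + 0.00049377*I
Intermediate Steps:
O(T) = 3 - √(-13 + T) (O(T) = 3 - √(T - 13) = 3 - √(-13 + T))
a(k, G) = 114 + 13*k (a(k, G) = 13*k + 114 = 114 + 13*k)
(22439 + O(-144))/(-26504 + a(78, 162)) = (22439 + (3 - √(-13 - 144)))/(-26504 + (114 + 13*78)) = (22439 + (3 - √(-157)))/(-26504 + (114 + 1014)) = (22439 + (3 - I*√157))/(-26504 + 1128) = (22439 + (3 - I*√157))/(-25376) = (22442 - I*√157)*(-1/25376) = -11221/12688 + I*√157/25376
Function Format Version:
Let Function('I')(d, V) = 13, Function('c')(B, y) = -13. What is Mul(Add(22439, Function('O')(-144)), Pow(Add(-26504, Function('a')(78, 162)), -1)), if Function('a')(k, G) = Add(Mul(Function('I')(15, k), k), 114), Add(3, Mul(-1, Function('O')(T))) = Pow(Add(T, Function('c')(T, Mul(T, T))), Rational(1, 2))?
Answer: Add(Rational(-11221, 12688), Mul(Rational(1, 25376), I, Pow(157, Rational(1, 2)))) ≈ Add(-0.88438, Mul(0.00049377, I))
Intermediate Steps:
Function('O')(T) = Add(3, Mul(-1, Pow(Add(-13, T), Rational(1, 2)))) (Function('O')(T) = Add(3, Mul(-1, Pow(Add(T, -13), Rational(1, 2)))) = Add(3, Mul(-1, Pow(Add(-13, T), Rational(1, 2)))))
Function('a')(k, G) = Add(114, Mul(13, k)) (Function('a')(k, G) = Add(Mul(13, k), 114) = Add(114, Mul(13, k)))
Mul(Add(22439, Function('O')(-144)), Pow(Add(-26504, Function('a')(78, 162)), -1)) = Mul(Add(22439, Add(3, Mul(-1, Pow(Add(-13, -144), Rational(1, 2))))), Pow(Add(-26504, Add(114, Mul(13, 78))), -1)) = Mul(Add(22439, Add(3, Mul(-1, Pow(-157, Rational(1, 2))))), Pow(Add(-26504, Add(114, 1014)), -1)) = Mul(Add(22439, Add(3, Mul(-1, Mul(I, Pow(157, Rational(1, 2)))))), Pow(Add(-26504, 1128), -1)) = Mul(Add(22439, Add(3, Mul(-1, I, Pow(157, Rational(1, 2))))), Pow(-25376, -1)) = Mul(Add(22442, Mul(-1, I, Pow(157, Rational(1, 2)))), Rational(-1, 25376)) = Add(Rational(-11221, 12688), Mul(Rational(1, 25376), I, Pow(157, Rational(1, 2))))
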